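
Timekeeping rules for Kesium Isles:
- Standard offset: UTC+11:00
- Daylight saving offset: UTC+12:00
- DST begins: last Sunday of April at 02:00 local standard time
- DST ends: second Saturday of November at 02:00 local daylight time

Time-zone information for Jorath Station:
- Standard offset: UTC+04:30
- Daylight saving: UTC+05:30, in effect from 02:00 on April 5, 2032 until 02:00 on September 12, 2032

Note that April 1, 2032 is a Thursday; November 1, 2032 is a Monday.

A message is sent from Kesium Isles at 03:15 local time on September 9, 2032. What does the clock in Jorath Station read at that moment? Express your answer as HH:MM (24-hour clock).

20:45

1 April 2032 is a Thursday, so Sundays fall on 4, 11, 18, 25; the last is April 25.
1 November 2032 is a Monday, so the first Saturday is November 6 and the second is November 13.
September 9, 2032 lies within the daylight-saving period (25 April – 13 November), so Kesium Isles is on daylight time, UTC+12:00.
03:15 Kesium Isles − 12h = 15:15 UTC (rolling into the previous day, 8 September 2032).
At the standard offset (UTC+04:30), 15:15 UTC + 4h30m = 19:45 Jorath Station standard time.
The standard-time date in Jorath Station, September 8, 2032, lies within the daylight-saving period (5 April – 12 September), so Jorath Station is on daylight time, UTC+05:30.
15:15 UTC + 5h30m = 20:45 Jorath Station.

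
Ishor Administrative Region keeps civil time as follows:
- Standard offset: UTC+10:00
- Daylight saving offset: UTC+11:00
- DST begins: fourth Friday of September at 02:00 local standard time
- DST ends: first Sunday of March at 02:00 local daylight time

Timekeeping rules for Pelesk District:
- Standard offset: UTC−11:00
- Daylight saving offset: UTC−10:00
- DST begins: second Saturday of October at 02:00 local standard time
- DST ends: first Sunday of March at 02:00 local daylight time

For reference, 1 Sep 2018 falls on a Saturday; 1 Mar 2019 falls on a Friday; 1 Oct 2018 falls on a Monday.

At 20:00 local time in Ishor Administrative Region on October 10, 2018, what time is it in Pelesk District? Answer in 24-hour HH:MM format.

1 September 2018 is a Saturday, so the first Friday is September 7 and the fourth is September 28.
1 March 2019 is a Friday, so the first Sunday is March 3.
October 10, 2018 lies within the daylight-saving period (28 September 2018 – 3 March 2019), so Ishor Administrative Region is on daylight time, UTC+11:00.
20:00 Ishor Administrative Region − 11h = 09:00 UTC.
1 October 2018 is a Monday, so the first Saturday is October 6 and the second is October 13.
1 March 2019 is a Friday, so the first Sunday is March 3.
At the standard offset (UTC−11:00), 09:00 UTC − 11h = 22:00 Pelesk District standard time (rolling into the previous day, 9 October 2018).
The standard-time date in Pelesk District, October 9, 2018, is outside the daylight-saving period (13 October 2018 – 3 March 2019), so Pelesk District is on standard time, UTC−11:00.
09:00 UTC − 11h = 22:00 Pelesk District (rolling into the previous day, 9 October 2018).

22:00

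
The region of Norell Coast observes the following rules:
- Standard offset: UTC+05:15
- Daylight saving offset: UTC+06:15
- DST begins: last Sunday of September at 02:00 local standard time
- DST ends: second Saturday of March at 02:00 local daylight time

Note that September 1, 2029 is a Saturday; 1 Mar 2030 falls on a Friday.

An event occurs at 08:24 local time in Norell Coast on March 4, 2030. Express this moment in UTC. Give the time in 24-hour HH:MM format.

02:09

1 September 2029 is a Saturday, so Sundays fall on 2, 9, 16, 23, 30; the last is September 30.
1 March 2030 is a Friday, so the first Saturday is March 2 and the second is March 9.
March 4, 2030 falls between 30 September 2029 and 9 March 2030, so daylight saving is in effect and Norell Coast is at UTC+06:15.
08:24 local − 6h15m = 02:09 UTC.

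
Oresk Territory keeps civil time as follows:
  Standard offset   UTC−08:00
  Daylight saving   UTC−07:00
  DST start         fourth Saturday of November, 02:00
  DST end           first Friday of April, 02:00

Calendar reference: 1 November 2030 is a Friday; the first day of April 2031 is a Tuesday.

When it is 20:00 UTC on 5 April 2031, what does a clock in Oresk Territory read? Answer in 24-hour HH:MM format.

1 November 2030 is a Friday, so the first Saturday is November 2 and the fourth is November 23.
1 April 2031 is a Tuesday, so the first Friday is April 4.
At the standard offset (UTC−08:00), 20:00 UTC − 8h = 12:00 Oresk Territory standard time.
The standard-time date in Oresk Territory, 5 April 2031, does not fall between 23 November 2030 and 4 April 2031, so daylight saving is not in effect and Oresk Territory is at UTC−08:00.
20:00 UTC − 8h = 12:00 local.

12:00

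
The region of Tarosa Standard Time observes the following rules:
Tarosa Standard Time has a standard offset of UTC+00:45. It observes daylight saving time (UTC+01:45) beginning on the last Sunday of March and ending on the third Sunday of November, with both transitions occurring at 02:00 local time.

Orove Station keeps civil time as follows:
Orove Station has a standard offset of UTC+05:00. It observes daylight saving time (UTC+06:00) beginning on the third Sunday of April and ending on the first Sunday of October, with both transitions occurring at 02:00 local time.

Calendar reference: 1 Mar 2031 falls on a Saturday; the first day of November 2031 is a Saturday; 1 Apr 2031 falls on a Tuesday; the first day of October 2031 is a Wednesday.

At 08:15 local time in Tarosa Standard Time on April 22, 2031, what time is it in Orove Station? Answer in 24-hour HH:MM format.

1 March 2031 is a Saturday, so Sundays fall on 2, 9, 16, 23, 30; the last is March 30.
1 November 2031 is a Saturday, so the first Sunday is November 2 and the third is November 16.
April 22, 2031 lies within the daylight-saving period (30 March – 16 November), so Tarosa Standard Time is on daylight time, UTC+01:45.
08:15 Tarosa Standard Time − 1h45m = 06:30 UTC.
1 April 2031 is a Tuesday, so the first Sunday is April 6 and the third is April 20.
1 October 2031 is a Wednesday, so the first Sunday is October 5.
At the standard offset (UTC+05:00), 06:30 UTC + 5h = 11:30 Orove Station standard time.
The standard-time date in Orove Station, April 22, 2031, falls between 20 April and 5 October, so daylight saving is in effect and Orove Station is at UTC+06:00.
06:30 UTC + 6h = 12:30 Orove Station.

12:30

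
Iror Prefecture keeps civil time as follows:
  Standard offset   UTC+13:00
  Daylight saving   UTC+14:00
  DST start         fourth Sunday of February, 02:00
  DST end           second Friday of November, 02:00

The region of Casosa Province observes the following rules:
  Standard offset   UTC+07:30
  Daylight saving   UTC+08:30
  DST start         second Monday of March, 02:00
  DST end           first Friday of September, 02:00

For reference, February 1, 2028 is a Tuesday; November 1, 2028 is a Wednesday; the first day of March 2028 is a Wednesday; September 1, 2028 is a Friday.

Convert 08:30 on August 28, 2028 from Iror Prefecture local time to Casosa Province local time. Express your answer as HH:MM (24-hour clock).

03:00

1 February 2028 is a Tuesday, so the first Sunday is February 6 and the fourth is February 27.
1 November 2028 is a Wednesday, so the first Friday is November 3 and the second is November 10.
August 28, 2028 lies within the daylight-saving period (27 February – 10 November), so Iror Prefecture is on daylight time, UTC+14:00.
08:30 Iror Prefecture − 14h = 18:30 UTC (rolling into the previous day, 27 August 2028).
1 March 2028 is a Wednesday, so the first Monday is March 6 and the second is March 13.
1 September 2028 is a Friday, so the first Friday is September 1.
At the standard offset (UTC+07:30), 18:30 UTC + 7h30m = 02:00 Casosa Province standard time (rolling into the next day, 28 August 2028).
The standard-time date in Casosa Province, August 28, 2028, falls between 13 March and 1 September, so daylight saving is in effect and Casosa Province is at UTC+08:30.
18:30 UTC + 8h30m = 03:00 Casosa Province (rolling into the next day, 28 August 2028).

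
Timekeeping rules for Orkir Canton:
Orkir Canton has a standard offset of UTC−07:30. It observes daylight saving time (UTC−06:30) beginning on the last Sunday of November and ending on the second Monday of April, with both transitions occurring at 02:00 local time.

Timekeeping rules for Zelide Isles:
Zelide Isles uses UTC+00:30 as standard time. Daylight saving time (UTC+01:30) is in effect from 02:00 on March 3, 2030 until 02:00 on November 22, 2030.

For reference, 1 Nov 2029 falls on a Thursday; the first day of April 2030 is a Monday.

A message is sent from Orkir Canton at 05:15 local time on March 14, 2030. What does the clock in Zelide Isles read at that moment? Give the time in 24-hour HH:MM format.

13:15

1 November 2029 is a Thursday, so Sundays fall on 4, 11, 18, 25; the last is November 25.
1 April 2030 is a Monday, so the first Monday is April 1 and the second is April 8.
March 14, 2030 falls between 25 November 2029 and 8 April 2030, so daylight saving is in effect and Orkir Canton is at UTC−06:30.
05:15 Orkir Canton + 6h30m = 11:45 UTC.
At the standard offset (UTC+00:30), 11:45 UTC + 0h30m = 12:15 Zelide Isles standard time.
The standard-time date in Zelide Isles, March 14, 2030, falls between 3 March and 22 November, so daylight saving is in effect and Zelide Isles is at UTC+01:30.
11:45 UTC + 1h30m = 13:15 Zelide Isles.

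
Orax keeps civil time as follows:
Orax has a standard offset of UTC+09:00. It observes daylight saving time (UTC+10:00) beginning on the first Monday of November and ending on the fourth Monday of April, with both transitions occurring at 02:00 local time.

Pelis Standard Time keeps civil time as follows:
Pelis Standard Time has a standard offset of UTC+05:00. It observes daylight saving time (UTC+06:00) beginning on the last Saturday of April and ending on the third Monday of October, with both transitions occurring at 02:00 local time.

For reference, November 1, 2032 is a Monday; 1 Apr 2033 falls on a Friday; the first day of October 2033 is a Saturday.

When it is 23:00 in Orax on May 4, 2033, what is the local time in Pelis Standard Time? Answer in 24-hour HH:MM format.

20:00

1 November 2032 is a Monday, so the first Monday is November 1.
1 April 2033 is a Friday, so the first Monday is April 4 and the fourth is April 25.
May 4, 2033 is outside the daylight-saving period (1 November 2032 – 25 April 2033), so Orax is on standard time, UTC+09:00.
23:00 Orax − 9h = 14:00 UTC.
1 April 2033 is a Friday, so Saturdays fall on 2, 9, 16, 23, 30; the last is April 30.
1 October 2033 is a Saturday, so the first Monday is October 3 and the third is October 17.
At the standard offset (UTC+05:00), 14:00 UTC + 5h = 19:00 Pelis Standard Time standard time.
Daylight saving runs 30 April – 17 October; the standard-time date in Pelis Standard Time, May 4, 2033, is inside that window, so Pelis Standard Time is at UTC+06:00.
14:00 UTC + 6h = 20:00 Pelis Standard Time.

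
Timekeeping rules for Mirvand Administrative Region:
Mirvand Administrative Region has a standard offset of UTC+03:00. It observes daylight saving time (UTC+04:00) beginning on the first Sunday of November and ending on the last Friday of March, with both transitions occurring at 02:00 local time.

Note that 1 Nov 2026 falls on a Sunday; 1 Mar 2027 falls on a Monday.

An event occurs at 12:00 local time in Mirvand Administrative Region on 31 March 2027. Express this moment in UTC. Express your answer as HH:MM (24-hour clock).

1 November 2026 is a Sunday, so the first Sunday is November 1.
1 March 2027 is a Monday, so Fridays fall on 5, 12, 19, 26; the last is March 26.
Daylight saving runs 1 November 2026 – 26 March 2027; 31 March 2027 is outside that window, so Mirvand Administrative Region is on standard time at UTC+03:00.
12:00 local − 3h = 09:00 UTC.

09:00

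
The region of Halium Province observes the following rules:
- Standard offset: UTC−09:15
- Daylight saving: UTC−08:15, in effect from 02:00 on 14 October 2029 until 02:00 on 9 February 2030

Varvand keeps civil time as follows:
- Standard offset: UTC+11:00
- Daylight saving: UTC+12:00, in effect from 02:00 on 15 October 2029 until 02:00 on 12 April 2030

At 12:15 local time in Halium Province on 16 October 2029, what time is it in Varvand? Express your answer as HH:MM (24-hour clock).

08:30

16 October 2029 lies within the daylight-saving period (14 October 2029 – 9 February 2030), so Halium Province is on daylight time, UTC−08:15.
12:15 Halium Province + 8h15m = 20:30 UTC.
At the standard offset (UTC+11:00), 20:30 UTC + 11h = 07:30 Varvand standard time (rolling into the next day, 17 October 2029).
The standard-time date in Varvand, 17 October 2029, falls between 15 October 2029 and 12 April 2030, so daylight saving is in effect and Varvand is at UTC+12:00.
20:30 UTC + 12h = 08:30 Varvand (rolling into the next day, 17 October 2029).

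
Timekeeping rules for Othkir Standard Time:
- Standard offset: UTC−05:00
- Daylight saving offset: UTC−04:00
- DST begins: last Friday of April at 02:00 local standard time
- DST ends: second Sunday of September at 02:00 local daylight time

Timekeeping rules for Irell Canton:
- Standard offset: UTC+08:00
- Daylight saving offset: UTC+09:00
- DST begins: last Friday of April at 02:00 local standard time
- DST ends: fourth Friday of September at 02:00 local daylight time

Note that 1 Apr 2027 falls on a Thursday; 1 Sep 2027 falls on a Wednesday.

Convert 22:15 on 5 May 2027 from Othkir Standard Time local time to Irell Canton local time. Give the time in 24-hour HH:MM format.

11:15

1 April 2027 is a Thursday, so Fridays fall on 2, 9, 16, 23, 30; the last is April 30.
1 September 2027 is a Wednesday, so the first Sunday is September 5 and the second is September 12.
5 May 2027 falls between 30 April and 12 September, so daylight saving is in effect and Othkir Standard Time is at UTC−04:00.
22:15 Othkir Standard Time + 4h = 02:15 UTC (rolling into the next day, 6 May 2027).
1 April 2027 is a Thursday, so Fridays fall on 2, 9, 16, 23, 30; the last is April 30.
1 September 2027 is a Wednesday, so the first Friday is September 3 and the fourth is September 24.
At the standard offset (UTC+08:00), 02:15 UTC + 8h = 10:15 Irell Canton standard time.
Daylight saving runs 30 April – 24 September; the standard-time date in Irell Canton, 6 May 2027, is inside that window, so Irell Canton is at UTC+09:00.
02:15 UTC + 9h = 11:15 Irell Canton.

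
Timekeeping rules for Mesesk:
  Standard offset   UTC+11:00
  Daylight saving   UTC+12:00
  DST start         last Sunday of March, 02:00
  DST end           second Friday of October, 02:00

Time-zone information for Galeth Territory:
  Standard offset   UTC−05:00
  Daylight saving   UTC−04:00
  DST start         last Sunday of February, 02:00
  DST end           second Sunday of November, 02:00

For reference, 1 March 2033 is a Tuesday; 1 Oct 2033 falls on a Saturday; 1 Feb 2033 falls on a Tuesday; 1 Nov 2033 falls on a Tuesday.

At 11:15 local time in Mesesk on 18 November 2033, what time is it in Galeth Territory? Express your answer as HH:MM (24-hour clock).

1 March 2033 is a Tuesday, so Sundays fall on 6, 13, 20, 27; the last is March 27.
1 October 2033 is a Saturday, so the first Friday is October 7 and the second is October 14.
18 November 2033 does not fall between 27 March and 14 October, so daylight saving is not in effect and Mesesk is at UTC+11:00.
11:15 Mesesk − 11h = 00:15 UTC.
1 February 2033 is a Tuesday, so Sundays fall on 6, 13, 20, 27; the last is February 27.
1 November 2033 is a Tuesday, so the first Sunday is November 6 and the second is November 13.
At the standard offset (UTC−05:00), 00:15 UTC − 5h = 19:15 Galeth Territory standard time (rolling into the previous day, 17 November 2033).
The standard-time date in Galeth Territory, 17 November 2033, is outside the daylight-saving period (27 February – 13 November), so Galeth Territory is on standard time, UTC−05:00.
00:15 UTC − 5h = 19:15 Galeth Territory (rolling into the previous day, 17 November 2033).

19:15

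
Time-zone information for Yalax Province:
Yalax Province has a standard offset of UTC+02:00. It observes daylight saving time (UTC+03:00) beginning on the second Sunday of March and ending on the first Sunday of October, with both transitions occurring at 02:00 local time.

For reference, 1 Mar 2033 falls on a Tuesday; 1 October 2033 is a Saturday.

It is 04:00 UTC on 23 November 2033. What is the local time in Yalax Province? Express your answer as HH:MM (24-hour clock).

1 March 2033 is a Tuesday, so the first Sunday is March 6 and the second is March 13.
1 October 2033 is a Saturday, so the first Sunday is October 2.
At the standard offset (UTC+02:00), 04:00 UTC + 2h = 06:00 Yalax Province standard time.
Daylight saving runs 13 March – 2 October; the standard-time date in Yalax Province, 23 November 2033, is outside that window, so Yalax Province is on standard time at UTC+02:00.
04:00 UTC + 2h = 06:00 local.

06:00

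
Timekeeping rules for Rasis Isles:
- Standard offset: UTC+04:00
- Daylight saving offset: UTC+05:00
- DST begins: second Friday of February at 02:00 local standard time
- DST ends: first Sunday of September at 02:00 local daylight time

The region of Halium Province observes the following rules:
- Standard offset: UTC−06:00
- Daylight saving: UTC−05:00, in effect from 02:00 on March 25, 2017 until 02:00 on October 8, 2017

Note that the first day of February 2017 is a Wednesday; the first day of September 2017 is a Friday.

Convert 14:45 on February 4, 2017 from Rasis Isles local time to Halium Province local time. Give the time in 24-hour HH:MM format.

04:45

1 February 2017 is a Wednesday, so the first Friday is February 3 and the second is February 10.
1 September 2017 is a Friday, so the first Sunday is September 3.
February 4, 2017 is outside the daylight-saving period (10 February – 3 September), so Rasis Isles is on standard time, UTC+04:00.
14:45 Rasis Isles − 4h = 10:45 UTC.
At the standard offset (UTC−06:00), 10:45 UTC − 6h = 04:45 Halium Province standard time.
The standard-time date in Halium Province, February 4, 2017, does not fall between 25 March and 8 October, so daylight saving is not in effect and Halium Province is at UTC−06:00.
10:45 UTC − 6h = 04:45 Halium Province.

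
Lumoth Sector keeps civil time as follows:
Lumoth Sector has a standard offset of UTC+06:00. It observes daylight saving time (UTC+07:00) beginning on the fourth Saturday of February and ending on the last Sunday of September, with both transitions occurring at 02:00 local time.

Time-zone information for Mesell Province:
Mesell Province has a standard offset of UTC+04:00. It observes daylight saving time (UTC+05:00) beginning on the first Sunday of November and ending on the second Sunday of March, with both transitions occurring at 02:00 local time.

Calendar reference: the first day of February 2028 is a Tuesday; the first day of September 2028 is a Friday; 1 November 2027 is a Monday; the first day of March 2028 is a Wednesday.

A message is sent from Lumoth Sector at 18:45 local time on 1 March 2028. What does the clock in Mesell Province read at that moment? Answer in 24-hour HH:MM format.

1 February 2028 is a Tuesday, so the first Saturday is February 5 and the fourth is February 26.
1 September 2028 is a Friday, so Sundays fall on 3, 10, 17, 24; the last is September 24.
Daylight saving runs 26 February – 24 September; 1 March 2028 is inside that window, so Lumoth Sector is at UTC+07:00.
18:45 Lumoth Sector − 7h = 11:45 UTC.
1 November 2027 is a Monday, so the first Sunday is November 7.
1 March 2028 is a Wednesday, so the first Sunday is March 5 and the second is March 12.
At the standard offset (UTC+04:00), 11:45 UTC + 4h = 15:45 Mesell Province standard time.
The standard-time date in Mesell Province, 1 March 2028, falls between 7 November 2027 and 12 March 2028, so daylight saving is in effect and Mesell Province is at UTC+05:00.
11:45 UTC + 5h = 16:45 Mesell Province.

16:45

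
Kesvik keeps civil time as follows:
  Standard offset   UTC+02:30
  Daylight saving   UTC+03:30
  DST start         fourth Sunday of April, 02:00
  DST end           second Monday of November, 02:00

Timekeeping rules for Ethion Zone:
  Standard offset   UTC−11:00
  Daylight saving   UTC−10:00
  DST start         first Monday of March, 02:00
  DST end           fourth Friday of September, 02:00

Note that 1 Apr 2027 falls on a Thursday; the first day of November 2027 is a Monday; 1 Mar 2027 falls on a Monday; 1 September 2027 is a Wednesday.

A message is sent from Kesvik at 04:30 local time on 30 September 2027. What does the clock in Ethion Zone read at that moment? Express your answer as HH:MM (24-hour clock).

14:00

1 April 2027 is a Thursday, so the first Sunday is April 4 and the fourth is April 25.
1 November 2027 is a Monday, so the first Monday is November 1 and the second is November 8.
30 September 2027 falls between 25 April and 8 November, so daylight saving is in effect and Kesvik is at UTC+03:30.
04:30 Kesvik − 3h30m = 01:00 UTC.
1 March 2027 is a Monday, so the first Monday is March 1.
1 September 2027 is a Wednesday, so the first Friday is September 3 and the fourth is September 24.
At the standard offset (UTC−11:00), 01:00 UTC − 11h = 14:00 Ethion Zone standard time (rolling into the previous day, 29 September 2027).
The standard-time date in Ethion Zone, 29 September 2027, does not fall between 1 March and 24 September, so daylight saving is not in effect and Ethion Zone is at UTC−11:00.
01:00 UTC − 11h = 14:00 Ethion Zone (rolling into the previous day, 29 September 2027).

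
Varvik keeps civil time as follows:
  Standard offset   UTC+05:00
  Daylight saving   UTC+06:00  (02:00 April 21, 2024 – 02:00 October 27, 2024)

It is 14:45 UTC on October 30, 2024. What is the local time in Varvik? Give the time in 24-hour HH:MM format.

At the standard offset (UTC+05:00), 14:45 UTC + 5h = 19:45 Varvik standard time.
The standard-time date in Varvik, October 30, 2024, is outside the daylight-saving period (21 April – 27 October), so Varvik is on standard time, UTC+05:00.
14:45 UTC + 5h = 19:45 local.

19:45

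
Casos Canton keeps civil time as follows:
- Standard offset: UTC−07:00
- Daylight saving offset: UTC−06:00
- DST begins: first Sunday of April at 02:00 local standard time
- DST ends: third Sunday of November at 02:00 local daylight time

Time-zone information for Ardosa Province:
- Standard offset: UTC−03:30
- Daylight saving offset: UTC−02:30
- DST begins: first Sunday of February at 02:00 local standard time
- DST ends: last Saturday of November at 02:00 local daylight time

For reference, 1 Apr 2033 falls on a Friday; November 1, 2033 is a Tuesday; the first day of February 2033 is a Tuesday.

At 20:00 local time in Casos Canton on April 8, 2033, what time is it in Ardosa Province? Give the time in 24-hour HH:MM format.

1 April 2033 is a Friday, so the first Sunday is April 3.
1 November 2033 is a Tuesday, so the first Sunday is November 6 and the third is November 20.
April 8, 2033 lies within the daylight-saving period (3 April – 20 November), so Casos Canton is on daylight time, UTC−06:00.
20:00 Casos Canton + 6h = 02:00 UTC (rolling into the next day, 9 April 2033).
1 February 2033 is a Tuesday, so the first Sunday is February 6.
1 November 2033 is a Tuesday, so Saturdays fall on 5, 12, 19, 26; the last is November 26.
At the standard offset (UTC−03:30), 02:00 UTC − 3h30m = 22:30 Ardosa Province standard time (rolling into the previous day, 8 April 2033).
Daylight saving runs 6 February – 26 November; the standard-time date in Ardosa Province, April 8, 2033, is inside that window, so Ardosa Province is at UTC−02:30.
02:00 UTC − 2h30m = 23:30 Ardosa Province (rolling into the previous day, 8 April 2033).

23:30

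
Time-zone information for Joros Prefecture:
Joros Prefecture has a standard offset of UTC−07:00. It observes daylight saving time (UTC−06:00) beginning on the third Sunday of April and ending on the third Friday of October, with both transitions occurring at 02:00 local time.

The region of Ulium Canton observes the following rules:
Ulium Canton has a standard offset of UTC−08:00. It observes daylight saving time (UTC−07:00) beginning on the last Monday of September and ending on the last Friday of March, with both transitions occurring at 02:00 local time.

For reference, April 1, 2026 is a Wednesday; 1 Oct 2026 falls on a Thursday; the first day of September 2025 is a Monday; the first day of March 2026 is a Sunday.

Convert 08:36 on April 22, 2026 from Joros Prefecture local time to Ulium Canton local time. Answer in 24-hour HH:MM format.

1 April 2026 is a Wednesday, so the first Sunday is April 5 and the third is April 19.
1 October 2026 is a Thursday, so the first Friday is October 2 and the third is October 16.
April 22, 2026 lies within the daylight-saving period (19 April – 16 October), so Joros Prefecture is on daylight time, UTC−06:00.
08:36 Joros Prefecture + 6h = 14:36 UTC.
1 September 2025 is a Monday, so Mondays fall on 1, 8, 15, 22, 29; the last is September 29.
1 March 2026 is a Sunday, so Fridays fall on 6, 13, 20, 27; the last is March 27.
At the standard offset (UTC−08:00), 14:36 UTC − 8h = 06:36 Ulium Canton standard time.
The standard-time date in Ulium Canton, April 22, 2026, does not fall between 29 September 2025 and 27 March 2026, so daylight saving is not in effect and Ulium Canton is at UTC−08:00.
14:36 UTC − 8h = 06:36 Ulium Canton.

06:36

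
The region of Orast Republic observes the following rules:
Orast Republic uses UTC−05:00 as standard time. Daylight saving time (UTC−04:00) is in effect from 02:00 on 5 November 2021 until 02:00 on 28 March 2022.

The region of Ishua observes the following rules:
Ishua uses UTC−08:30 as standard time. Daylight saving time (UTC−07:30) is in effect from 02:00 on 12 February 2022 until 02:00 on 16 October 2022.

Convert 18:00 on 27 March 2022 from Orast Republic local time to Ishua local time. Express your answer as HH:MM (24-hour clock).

Daylight saving runs 5 November 2021 – 28 March 2022; 27 March 2022 is inside that window, so Orast Republic is at UTC−04:00.
18:00 Orast Republic + 4h = 22:00 UTC.
At the standard offset (UTC−08:30), 22:00 UTC − 8h30m = 13:30 Ishua standard time.
The standard-time date in Ishua, 27 March 2022, falls between 12 February and 16 October, so daylight saving is in effect and Ishua is at UTC−07:30.
22:00 UTC − 7h30m = 14:30 Ishua.

14:30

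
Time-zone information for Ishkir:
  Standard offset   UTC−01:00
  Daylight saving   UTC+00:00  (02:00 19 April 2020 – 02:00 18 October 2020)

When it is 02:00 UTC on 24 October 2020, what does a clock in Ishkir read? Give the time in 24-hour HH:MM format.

01:00

At the standard offset (UTC−01:00), 02:00 UTC − 1h = 01:00 Ishkir standard time.
The standard-time date in Ishkir, 24 October 2020, is outside the daylight-saving period (19 April – 18 October), so Ishkir is on standard time, UTC−01:00.
02:00 UTC − 1h = 01:00 local.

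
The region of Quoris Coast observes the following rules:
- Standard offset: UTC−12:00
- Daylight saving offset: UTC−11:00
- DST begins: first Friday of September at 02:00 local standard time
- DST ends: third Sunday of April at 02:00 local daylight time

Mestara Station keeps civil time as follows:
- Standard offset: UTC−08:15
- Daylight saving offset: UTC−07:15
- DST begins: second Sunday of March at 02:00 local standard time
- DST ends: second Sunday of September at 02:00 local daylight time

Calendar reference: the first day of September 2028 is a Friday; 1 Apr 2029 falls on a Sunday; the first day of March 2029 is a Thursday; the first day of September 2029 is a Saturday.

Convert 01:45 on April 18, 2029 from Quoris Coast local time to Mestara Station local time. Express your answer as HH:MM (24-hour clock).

1 September 2028 is a Friday, so the first Friday is September 1.
1 April 2029 is a Sunday, so the first Sunday is April 1 and the third is April 15.
April 18, 2029 is outside the daylight-saving period (1 September 2028 – 15 April 2029), so Quoris Coast is on standard time, UTC−12:00.
01:45 Quoris Coast + 12h = 13:45 UTC.
1 March 2029 is a Thursday, so the first Sunday is March 4 and the second is March 11.
1 September 2029 is a Saturday, so the first Sunday is September 2 and the second is September 9.
At the standard offset (UTC−08:15), 13:45 UTC − 8h15m = 05:30 Mestara Station standard time.
The standard-time date in Mestara Station, April 18, 2029, lies within the daylight-saving period (11 March – 9 September), so Mestara Station is on daylight time, UTC−07:15.
13:45 UTC − 7h15m = 06:30 Mestara Station.

06:30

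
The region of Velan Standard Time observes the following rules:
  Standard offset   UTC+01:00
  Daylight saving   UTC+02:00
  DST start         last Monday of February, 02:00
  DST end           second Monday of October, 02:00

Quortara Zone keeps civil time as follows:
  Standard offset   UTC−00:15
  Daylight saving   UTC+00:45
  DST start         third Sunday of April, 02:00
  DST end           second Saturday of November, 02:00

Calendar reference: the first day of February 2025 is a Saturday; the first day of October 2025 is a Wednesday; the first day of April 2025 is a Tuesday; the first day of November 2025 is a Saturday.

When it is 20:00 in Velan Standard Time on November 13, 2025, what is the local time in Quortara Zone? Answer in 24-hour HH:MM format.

18:45

1 February 2025 is a Saturday, so Mondays fall on 3, 10, 17, 24; the last is February 24.
1 October 2025 is a Wednesday, so the first Monday is October 6 and the second is October 13.
November 13, 2025 is outside the daylight-saving period (24 February – 13 October), so Velan Standard Time is on standard time, UTC+01:00.
20:00 Velan Standard Time − 1h = 19:00 UTC.
1 April 2025 is a Tuesday, so the first Sunday is April 6 and the third is April 20.
1 November 2025 is a Saturday, so the first Saturday is November 1 and the second is November 8.
At the standard offset (UTC−00:15), 19:00 UTC − 0h15m = 18:45 Quortara Zone standard time.
The standard-time date in Quortara Zone, November 13, 2025, is outside the daylight-saving period (20 April – 8 November), so Quortara Zone is on standard time, UTC−00:15.
19:00 UTC − 0h15m = 18:45 Quortara Zone.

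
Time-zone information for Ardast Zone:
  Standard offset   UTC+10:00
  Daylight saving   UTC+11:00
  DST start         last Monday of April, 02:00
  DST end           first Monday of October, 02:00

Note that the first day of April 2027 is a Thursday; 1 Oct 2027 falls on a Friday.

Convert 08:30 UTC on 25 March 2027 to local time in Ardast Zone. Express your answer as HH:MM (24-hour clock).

18:30

1 April 2027 is a Thursday, so Mondays fall on 5, 12, 19, 26; the last is April 26.
1 October 2027 is a Friday, so the first Monday is October 4.
At the standard offset (UTC+10:00), 08:30 UTC + 10h = 18:30 Ardast Zone standard time.
The standard-time date in Ardast Zone, 25 March 2027, does not fall between 26 April and 4 October, so daylight saving is not in effect and Ardast Zone is at UTC+10:00.
08:30 UTC + 10h = 18:30 local.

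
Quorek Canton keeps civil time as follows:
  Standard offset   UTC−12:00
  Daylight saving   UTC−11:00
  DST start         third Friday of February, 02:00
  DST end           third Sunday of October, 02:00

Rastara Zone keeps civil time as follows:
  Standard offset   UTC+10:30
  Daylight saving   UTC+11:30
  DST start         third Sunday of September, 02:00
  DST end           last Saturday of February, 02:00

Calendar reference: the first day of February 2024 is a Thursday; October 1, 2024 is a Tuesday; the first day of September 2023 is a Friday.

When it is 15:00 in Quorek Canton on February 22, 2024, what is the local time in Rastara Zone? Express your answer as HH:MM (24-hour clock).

1 February 2024 is a Thursday, so the first Friday is February 2 and the third is February 16.
1 October 2024 is a Tuesday, so the first Sunday is October 6 and the third is October 20.
February 22, 2024 falls between 16 February and 20 October, so daylight saving is in effect and Quorek Canton is at UTC−11:00.
15:00 Quorek Canton + 11h = 02:00 UTC (rolling into the next day, 23 February 2024).
1 September 2023 is a Friday, so the first Sunday is September 3 and the third is September 17.
1 February 2024 is a Thursday, so Saturdays fall on 3, 10, 17, 24; the last is February 24.
At the standard offset (UTC+10:30), 02:00 UTC + 10h30m = 12:30 Rastara Zone standard time.
Daylight saving runs 17 September 2023 – 24 February 2024; the standard-time date in Rastara Zone, February 23, 2024, is inside that window, so Rastara Zone is at UTC+11:30.
02:00 UTC + 11h30m = 13:30 Rastara Zone.

13:30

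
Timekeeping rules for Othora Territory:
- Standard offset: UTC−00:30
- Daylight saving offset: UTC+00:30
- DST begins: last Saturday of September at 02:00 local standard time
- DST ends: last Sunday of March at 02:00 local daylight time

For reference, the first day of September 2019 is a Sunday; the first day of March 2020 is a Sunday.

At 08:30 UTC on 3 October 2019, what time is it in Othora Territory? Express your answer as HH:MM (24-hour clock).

09:00

1 September 2019 is a Sunday, so Saturdays fall on 7, 14, 21, 28; the last is September 28.
1 March 2020 is a Sunday, so Sundays fall on 1, 8, 15, 22, 29; the last is March 29.
At the standard offset (UTC−00:30), 08:30 UTC − 0h30m = 08:00 Othora Territory standard time.
Daylight saving runs 28 September 2019 – 29 March 2020; the standard-time date in Othora Territory, 3 October 2019, is inside that window, so Othora Territory is at UTC+00:30.
08:30 UTC + 0h30m = 09:00 local.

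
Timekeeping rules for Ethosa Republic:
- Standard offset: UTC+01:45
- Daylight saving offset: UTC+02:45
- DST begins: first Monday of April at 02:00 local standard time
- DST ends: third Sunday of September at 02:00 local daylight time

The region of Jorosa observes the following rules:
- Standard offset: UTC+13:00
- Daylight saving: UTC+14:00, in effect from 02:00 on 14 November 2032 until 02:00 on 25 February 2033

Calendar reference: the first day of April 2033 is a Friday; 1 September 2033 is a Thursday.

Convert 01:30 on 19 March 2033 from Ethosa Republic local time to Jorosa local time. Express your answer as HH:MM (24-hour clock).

12:45

1 April 2033 is a Friday, so the first Monday is April 4.
1 September 2033 is a Thursday, so the first Sunday is September 4 and the third is September 18.
19 March 2033 does not fall between 4 April and 18 September, so daylight saving is not in effect and Ethosa Republic is at UTC+01:45.
01:30 Ethosa Republic − 1h45m = 23:45 UTC (rolling into the previous day, 18 March 2033).
At the standard offset (UTC+13:00), 23:45 UTC + 13h = 12:45 Jorosa standard time (rolling into the next day, 19 March 2033).
The standard-time date in Jorosa, 19 March 2033, is outside the daylight-saving period (14 November 2032 – 25 February 2033), so Jorosa is on standard time, UTC+13:00.
23:45 UTC + 13h = 12:45 Jorosa (rolling into the next day, 19 March 2033).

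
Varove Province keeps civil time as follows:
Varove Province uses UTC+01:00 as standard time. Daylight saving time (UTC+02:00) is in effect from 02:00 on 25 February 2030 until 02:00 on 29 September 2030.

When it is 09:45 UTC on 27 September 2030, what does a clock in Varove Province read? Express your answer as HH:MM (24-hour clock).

At the standard offset (UTC+01:00), 09:45 UTC + 1h = 10:45 Varove Province standard time.
Daylight saving runs 25 February – 29 September; the standard-time date in Varove Province, 27 September 2030, is inside that window, so Varove Province is at UTC+02:00.
09:45 UTC + 2h = 11:45 local.

11:45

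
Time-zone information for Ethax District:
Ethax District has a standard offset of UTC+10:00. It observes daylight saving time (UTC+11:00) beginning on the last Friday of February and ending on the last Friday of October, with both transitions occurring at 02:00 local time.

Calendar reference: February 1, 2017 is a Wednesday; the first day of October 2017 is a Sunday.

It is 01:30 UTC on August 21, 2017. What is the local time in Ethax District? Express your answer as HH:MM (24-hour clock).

12:30

1 February 2017 is a Wednesday, so Fridays fall on 3, 10, 17, 24; the last is February 24.
1 October 2017 is a Sunday, so Fridays fall on 6, 13, 20, 27; the last is October 27.
At the standard offset (UTC+10:00), 01:30 UTC + 10h = 11:30 Ethax District standard time.
Daylight saving runs 24 February – 27 October; the standard-time date in Ethax District, August 21, 2017, is inside that window, so Ethax District is at UTC+11:00.
01:30 UTC + 11h = 12:30 local.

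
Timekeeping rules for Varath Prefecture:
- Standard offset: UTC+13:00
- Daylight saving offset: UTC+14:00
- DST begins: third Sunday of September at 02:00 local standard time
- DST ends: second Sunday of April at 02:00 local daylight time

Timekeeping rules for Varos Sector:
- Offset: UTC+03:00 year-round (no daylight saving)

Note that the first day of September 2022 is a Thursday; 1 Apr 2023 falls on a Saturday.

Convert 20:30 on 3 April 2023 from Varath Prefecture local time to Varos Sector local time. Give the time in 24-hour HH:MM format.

09:30

1 September 2022 is a Thursday, so the first Sunday is September 4 and the third is September 18.
1 April 2023 is a Saturday, so the first Sunday is April 2 and the second is April 9.
Daylight saving runs 18 September 2022 – 9 April 2023; 3 April 2023 is inside that window, so Varath Prefecture is at UTC+14:00.
20:30 Varath Prefecture − 14h = 06:30 UTC.
Varos Sector has no daylight saving, so its offset is UTC+03:00 year-round.
06:30 UTC + 3h = 09:30 Varos Sector.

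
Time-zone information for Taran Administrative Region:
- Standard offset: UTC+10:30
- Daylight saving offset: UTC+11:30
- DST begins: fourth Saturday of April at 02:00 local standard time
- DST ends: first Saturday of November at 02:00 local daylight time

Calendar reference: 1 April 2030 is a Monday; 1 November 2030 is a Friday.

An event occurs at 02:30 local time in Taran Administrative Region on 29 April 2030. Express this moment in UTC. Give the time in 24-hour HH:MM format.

1 April 2030 is a Monday, so the first Saturday is April 6 and the fourth is April 27.
1 November 2030 is a Friday, so the first Saturday is November 2.
Daylight saving runs 27 April – 2 November; 29 April 2030 is inside that window, so Taran Administrative Region is at UTC+11:30.
02:30 local − 11h30m = 15:00 UTC (rolling into the previous day, 28 April 2030).

15:00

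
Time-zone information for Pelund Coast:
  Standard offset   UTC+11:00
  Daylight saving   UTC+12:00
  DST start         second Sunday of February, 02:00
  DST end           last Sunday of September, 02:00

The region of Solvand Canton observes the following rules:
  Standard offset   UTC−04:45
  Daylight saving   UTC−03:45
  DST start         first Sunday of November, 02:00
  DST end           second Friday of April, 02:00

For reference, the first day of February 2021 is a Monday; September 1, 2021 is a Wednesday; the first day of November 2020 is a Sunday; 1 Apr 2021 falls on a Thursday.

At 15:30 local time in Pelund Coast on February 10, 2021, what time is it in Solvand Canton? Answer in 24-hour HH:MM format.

00:45

1 February 2021 is a Monday, so the first Sunday is February 7 and the second is February 14.
1 September 2021 is a Wednesday, so Sundays fall on 5, 12, 19, 26; the last is September 26.
February 10, 2021 is outside the daylight-saving period (14 February – 26 September), so Pelund Coast is on standard time, UTC+11:00.
15:30 Pelund Coast − 11h = 04:30 UTC.
1 November 2020 is a Sunday, so the first Sunday is November 1.
1 April 2021 is a Thursday, so the first Friday is April 2 and the second is April 9.
At the standard offset (UTC−04:45), 04:30 UTC − 4h45m = 23:45 Solvand Canton standard time (rolling into the previous day, 9 February 2021).
The standard-time date in Solvand Canton, February 9, 2021, lies within the daylight-saving period (1 November 2020 – 9 April 2021), so Solvand Canton is on daylight time, UTC−03:45.
04:30 UTC − 3h45m = 00:45 Solvand Canton.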